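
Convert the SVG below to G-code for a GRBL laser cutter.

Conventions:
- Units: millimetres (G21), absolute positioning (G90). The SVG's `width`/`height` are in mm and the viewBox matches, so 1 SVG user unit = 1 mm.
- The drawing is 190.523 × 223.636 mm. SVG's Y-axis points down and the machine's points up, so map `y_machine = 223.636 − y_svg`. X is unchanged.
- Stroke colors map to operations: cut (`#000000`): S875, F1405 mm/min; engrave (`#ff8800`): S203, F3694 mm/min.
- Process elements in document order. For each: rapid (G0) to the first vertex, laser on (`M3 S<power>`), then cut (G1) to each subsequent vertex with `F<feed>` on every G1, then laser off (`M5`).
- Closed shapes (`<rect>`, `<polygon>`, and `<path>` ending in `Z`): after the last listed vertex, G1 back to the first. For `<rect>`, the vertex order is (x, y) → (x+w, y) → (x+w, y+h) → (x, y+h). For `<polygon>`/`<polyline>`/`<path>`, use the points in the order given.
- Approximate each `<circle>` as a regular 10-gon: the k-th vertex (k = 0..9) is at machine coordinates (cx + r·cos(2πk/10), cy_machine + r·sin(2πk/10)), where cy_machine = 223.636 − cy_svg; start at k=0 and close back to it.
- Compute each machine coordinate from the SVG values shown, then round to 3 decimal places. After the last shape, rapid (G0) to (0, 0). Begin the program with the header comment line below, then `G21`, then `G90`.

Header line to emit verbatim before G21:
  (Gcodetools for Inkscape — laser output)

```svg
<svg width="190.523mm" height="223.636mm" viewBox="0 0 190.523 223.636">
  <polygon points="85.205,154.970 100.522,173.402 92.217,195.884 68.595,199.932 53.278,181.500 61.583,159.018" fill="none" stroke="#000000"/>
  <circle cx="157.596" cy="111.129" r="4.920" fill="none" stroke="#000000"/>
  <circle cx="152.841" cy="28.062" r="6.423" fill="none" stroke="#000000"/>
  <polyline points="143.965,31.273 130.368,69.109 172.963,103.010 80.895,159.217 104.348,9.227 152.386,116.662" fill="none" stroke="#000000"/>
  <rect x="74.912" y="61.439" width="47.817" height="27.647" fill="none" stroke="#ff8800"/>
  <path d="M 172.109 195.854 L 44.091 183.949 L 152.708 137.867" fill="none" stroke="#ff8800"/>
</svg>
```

Since the viewBox matches the mm dimensions, user units are millimetres directly. The only transform is the Y-flip y_m = 223.636 − y_svg.

Shape 1 is a regular polygon drawn with `<polygon>`. Its stroke #000000 means cut at S875, F1405. After flipping Y the toolpath is (85.205,68.666) → (100.522,50.234) → (92.217,27.752) → (68.595,23.704) → (53.278,42.136) → (61.583,64.618) → (85.205,68.666), returning to the start.

Shape 2 is a circle drawn with `<circle>`. Its stroke #000000 means cut at S875, F1405. After flipping Y the toolpath is (162.516,112.507) → (161.576,115.399) → (159.116,117.186) → (156.076,117.186) → (153.616,115.399) → (152.676,112.507) → (153.616,109.615) → (156.076,107.828) → (159.116,107.828) → (161.576,109.615) → (162.516,112.507), returning to the start.

Shape 3 is a circle drawn with `<circle>`. Its stroke #000000 means cut at S875, F1405. After flipping Y the toolpath is (159.264,195.574) → (158.037,199.349) → (154.826,201.683) → (150.856,201.683) → (147.645,199.349) → (146.418,195.574) → (147.645,191.799) → (150.856,189.465) → (154.826,189.465) → (158.037,191.799) → (159.264,195.574), returning to the start.

Shape 4 is a open polyline drawn with `<polyline>`. Its stroke #000000 means cut at S875, F1405. After flipping Y the toolpath is (143.965,192.363) → (130.368,154.527) → (172.963,120.626) → (80.895,64.419) → (104.348,214.409) → (152.386,106.974).

Shape 5 is a rectangle drawn with `<rect>`. Its stroke #ff8800 means engrave at S203, F3694. After flipping Y the toolpath is (74.912,162.197) → (122.729,162.197) → (122.729,134.550) → (74.912,134.550) → (74.912,162.197), returning to the start.

Shape 6 is a open polyline drawn with `<path>`. Its stroke #ff8800 means engrave at S203, F3694. After flipping Y the toolpath is (172.109,27.782) → (44.091,39.687) → (152.708,85.769).

(Gcodetools for Inkscape — laser output)
G21
G90
G0 X85.205 Y68.666
M3 S875
G1 X100.522 Y50.234 F1405
G1 X92.217 Y27.752 F1405
G1 X68.595 Y23.704 F1405
G1 X53.278 Y42.136 F1405
G1 X61.583 Y64.618 F1405
G1 X85.205 Y68.666 F1405
M5
G0 X162.516 Y112.507
M3 S875
G1 X161.576 Y115.399 F1405
G1 X159.116 Y117.186 F1405
G1 X156.076 Y117.186 F1405
G1 X153.616 Y115.399 F1405
G1 X152.676 Y112.507 F1405
G1 X153.616 Y109.615 F1405
G1 X156.076 Y107.828 F1405
G1 X159.116 Y107.828 F1405
G1 X161.576 Y109.615 F1405
G1 X162.516 Y112.507 F1405
M5
G0 X159.264 Y195.574
M3 S875
G1 X158.037 Y199.349 F1405
G1 X154.826 Y201.683 F1405
G1 X150.856 Y201.683 F1405
G1 X147.645 Y199.349 F1405
G1 X146.418 Y195.574 F1405
G1 X147.645 Y191.799 F1405
G1 X150.856 Y189.465 F1405
G1 X154.826 Y189.465 F1405
G1 X158.037 Y191.799 F1405
G1 X159.264 Y195.574 F1405
M5
G0 X143.965 Y192.363
M3 S875
G1 X130.368 Y154.527 F1405
G1 X172.963 Y120.626 F1405
G1 X80.895 Y64.419 F1405
G1 X104.348 Y214.409 F1405
G1 X152.386 Y106.974 F1405
M5
G0 X74.912 Y162.197
M3 S203
G1 X122.729 Y162.197 F3694
G1 X122.729 Y134.550 F3694
G1 X74.912 Y134.550 F3694
G1 X74.912 Y162.197 F3694
M5
G0 X172.109 Y27.782
M3 S203
G1 X44.091 Y39.687 F3694
G1 X152.708 Y85.769 F3694
M5
G0 X0.000 Y0.000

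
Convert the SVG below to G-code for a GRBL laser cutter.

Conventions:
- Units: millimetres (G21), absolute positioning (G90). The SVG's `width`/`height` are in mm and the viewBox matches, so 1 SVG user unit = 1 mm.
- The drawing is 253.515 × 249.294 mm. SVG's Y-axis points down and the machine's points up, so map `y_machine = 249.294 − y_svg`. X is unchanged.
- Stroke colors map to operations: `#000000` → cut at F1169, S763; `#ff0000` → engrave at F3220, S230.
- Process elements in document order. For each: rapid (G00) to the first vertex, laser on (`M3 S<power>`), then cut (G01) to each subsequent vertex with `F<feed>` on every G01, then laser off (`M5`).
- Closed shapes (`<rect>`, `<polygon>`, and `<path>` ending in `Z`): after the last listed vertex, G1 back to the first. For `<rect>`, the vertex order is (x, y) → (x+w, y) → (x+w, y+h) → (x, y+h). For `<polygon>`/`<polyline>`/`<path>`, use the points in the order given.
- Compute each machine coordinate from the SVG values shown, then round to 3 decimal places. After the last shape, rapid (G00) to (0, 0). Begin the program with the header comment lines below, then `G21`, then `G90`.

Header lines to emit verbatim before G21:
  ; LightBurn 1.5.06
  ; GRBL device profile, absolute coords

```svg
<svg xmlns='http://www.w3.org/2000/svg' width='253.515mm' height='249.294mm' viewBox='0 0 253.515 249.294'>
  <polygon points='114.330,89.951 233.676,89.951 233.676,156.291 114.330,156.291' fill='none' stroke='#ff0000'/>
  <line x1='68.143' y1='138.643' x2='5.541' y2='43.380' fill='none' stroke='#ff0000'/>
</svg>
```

; LightBurn 1.5.06
; GRBL device profile, absolute coords
G21
G90
G00 X114.330 Y159.343
M3 S230
G01 X233.676 Y159.343 F3220
G01 X233.676 Y93.003 F3220
G01 X114.330 Y93.003 F3220
G01 X114.330 Y159.343 F3220
M5
G00 X68.143 Y110.651
M3 S230
G01 X5.541 Y205.914 F3220
M5
G00 X0.000 Y0.000

viewBox `0 0 253.515 249.294` with mm width/height → 1 unit = 1 mm. Flip: y_m = 249.294 − y_svg.

**Shape 1** — `<polygon>` rectangle, stroke `#ff0000` → engrave (S230, F3220). Machine vertices: (114.330,159.343) → (233.676,159.343) → (233.676,93.003) → (114.330,93.003) → (114.330,159.343). Closed: final G1 returns to the first vertex.

**Shape 2** — `<line>` line segment, stroke `#ff0000` → engrave (S230, F3220). Machine vertices: (68.143,110.651) → (5.541,205.914). Open path.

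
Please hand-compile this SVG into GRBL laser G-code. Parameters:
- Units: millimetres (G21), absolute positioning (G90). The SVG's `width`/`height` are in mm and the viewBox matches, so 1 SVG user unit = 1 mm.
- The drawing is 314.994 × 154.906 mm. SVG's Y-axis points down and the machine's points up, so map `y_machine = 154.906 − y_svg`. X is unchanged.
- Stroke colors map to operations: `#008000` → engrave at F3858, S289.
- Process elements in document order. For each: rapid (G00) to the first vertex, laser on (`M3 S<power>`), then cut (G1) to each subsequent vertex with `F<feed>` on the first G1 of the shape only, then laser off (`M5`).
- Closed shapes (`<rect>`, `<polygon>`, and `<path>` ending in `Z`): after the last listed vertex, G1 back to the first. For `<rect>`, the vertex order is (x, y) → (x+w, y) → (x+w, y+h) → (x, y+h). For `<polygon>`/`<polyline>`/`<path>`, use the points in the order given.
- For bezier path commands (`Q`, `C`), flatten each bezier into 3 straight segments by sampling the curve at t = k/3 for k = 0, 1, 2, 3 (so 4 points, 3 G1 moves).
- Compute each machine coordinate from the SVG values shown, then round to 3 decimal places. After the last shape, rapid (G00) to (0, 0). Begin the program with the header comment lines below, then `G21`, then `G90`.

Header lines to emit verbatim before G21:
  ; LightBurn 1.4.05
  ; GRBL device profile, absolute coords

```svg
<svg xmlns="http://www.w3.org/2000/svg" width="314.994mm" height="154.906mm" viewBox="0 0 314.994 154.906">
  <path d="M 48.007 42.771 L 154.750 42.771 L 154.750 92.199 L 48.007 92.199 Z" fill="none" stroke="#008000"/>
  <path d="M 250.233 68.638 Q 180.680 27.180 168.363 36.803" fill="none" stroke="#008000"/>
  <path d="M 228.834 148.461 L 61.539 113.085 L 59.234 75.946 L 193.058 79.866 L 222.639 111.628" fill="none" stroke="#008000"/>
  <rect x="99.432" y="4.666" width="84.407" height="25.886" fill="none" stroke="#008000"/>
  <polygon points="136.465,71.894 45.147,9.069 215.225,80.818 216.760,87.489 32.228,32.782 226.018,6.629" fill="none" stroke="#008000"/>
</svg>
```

; LightBurn 1.4.05
; GRBL device profile, absolute coords
G21
G90
G00 X48.007 Y112.135
M3 S289
G1 X154.750 Y112.135 F3858
G1 X154.750 Y62.707
G1 X48.007 Y62.707
G1 X48.007 Y112.135
M5
G00 X250.233 Y86.268
M3 S289
G1 X210.224 Y108.231 F3858
G1 X182.934 Y118.843
G1 X168.363 Y118.103
M5
G00 X228.834 Y6.445
M3 S289
G1 X61.539 Y41.821 F3858
G1 X59.234 Y78.960
G1 X193.058 Y75.040
G1 X222.639 Y43.278
M5
G00 X99.432 Y150.240
M3 S289
G1 X183.839 Y150.240 F3858
G1 X183.839 Y124.354
G1 X99.432 Y124.354
G1 X99.432 Y150.240
M5
G00 X136.465 Y83.012
M3 S289
G1 X45.147 Y145.837 F3858
G1 X215.225 Y74.088
G1 X216.760 Y67.417
G1 X32.228 Y122.124
G1 X226.018 Y148.277
G1 X136.465 Y83.012
M5
G00 X0.000 Y0.000

viewBox `0 0 314.994 154.906` with mm width/height → 1 unit = 1 mm. Flip: y_m = 154.906 − y_svg.

**Shape 1** — `<path>` rectangle, stroke `#008000` → engrave (S289, F3858). Machine vertices: (48.007,112.135) → (154.750,112.135) → (154.750,62.707) → (48.007,62.707) → (48.007,112.135). Closed: final G1 returns to the first vertex.

**Shape 2** — `<path>` quadratic bezier, stroke `#008000` → engrave (S289, F3858). Control points (SVG): P0=(250.233,68.638), P1=(180.680,27.180), P2=(168.363,36.803); sampled at t=k/3. Machine vertices: (250.233,86.268) → (210.224,108.231) → (182.934,118.843) → (168.363,118.103). Open path.

**Shape 3** — `<path>` open polyline, stroke `#008000` → engrave (S289, F3858). Machine vertices: (228.834,6.445) → (61.539,41.821) → (59.234,78.960) → (193.058,75.040) → (222.639,43.278). Open path.

**Shape 4** — `<rect>` rectangle, stroke `#008000` → engrave (S289, F3858). Machine vertices: (99.432,150.240) → (183.839,150.240) → (183.839,124.354) → (99.432,124.354) → (99.432,150.240). Closed: final G1 returns to the first vertex.

**Shape 5** — `<polygon>` closed polygon, stroke `#008000` → engrave (S289, F3858). Machine vertices: (136.465,83.012) → (45.147,145.837) → (215.225,74.088) → (216.760,67.417) → (32.228,122.124) → (226.018,148.277) → (136.465,83.012). Closed: final G1 returns to the first vertex.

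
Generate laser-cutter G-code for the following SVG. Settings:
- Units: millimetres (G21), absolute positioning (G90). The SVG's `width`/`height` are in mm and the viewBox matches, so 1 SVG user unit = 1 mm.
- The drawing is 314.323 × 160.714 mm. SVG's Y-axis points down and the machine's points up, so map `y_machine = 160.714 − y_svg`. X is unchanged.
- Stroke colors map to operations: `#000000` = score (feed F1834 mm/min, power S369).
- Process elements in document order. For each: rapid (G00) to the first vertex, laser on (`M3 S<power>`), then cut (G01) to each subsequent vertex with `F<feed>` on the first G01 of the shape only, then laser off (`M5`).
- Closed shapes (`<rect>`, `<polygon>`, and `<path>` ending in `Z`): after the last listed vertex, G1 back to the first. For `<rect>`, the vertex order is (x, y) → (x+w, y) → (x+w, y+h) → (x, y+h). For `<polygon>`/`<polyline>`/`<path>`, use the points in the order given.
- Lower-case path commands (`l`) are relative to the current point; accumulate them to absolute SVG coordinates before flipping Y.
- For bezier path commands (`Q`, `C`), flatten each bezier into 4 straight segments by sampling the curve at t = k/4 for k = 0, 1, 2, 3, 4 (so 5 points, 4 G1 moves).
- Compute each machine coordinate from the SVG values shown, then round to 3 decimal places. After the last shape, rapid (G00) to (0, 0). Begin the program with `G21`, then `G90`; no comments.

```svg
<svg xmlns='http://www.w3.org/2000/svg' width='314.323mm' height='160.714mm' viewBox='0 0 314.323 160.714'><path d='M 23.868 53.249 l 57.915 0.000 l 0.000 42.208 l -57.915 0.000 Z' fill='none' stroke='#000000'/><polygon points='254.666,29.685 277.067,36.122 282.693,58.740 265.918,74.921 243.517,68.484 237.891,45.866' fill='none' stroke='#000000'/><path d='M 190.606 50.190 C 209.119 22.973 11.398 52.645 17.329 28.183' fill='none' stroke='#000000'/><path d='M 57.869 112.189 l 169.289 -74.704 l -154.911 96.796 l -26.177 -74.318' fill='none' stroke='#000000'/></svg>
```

G21
G90
G00 X23.868 Y107.465
M3 S369
G01 X81.783 Y107.465 F1834
G01 X81.783 Y65.257
G01 X23.868 Y65.257
G01 X23.868 Y107.465
M5
G00 X254.666 Y131.029
M3 S369
G01 X277.067 Y124.592 F1834
G01 X282.693 Y101.974
G01 X265.918 Y85.793
G01 X243.517 Y92.230
G01 X237.891 Y114.848
G01 X254.666 Y131.029
M5
G00 X190.606 Y110.524
M3 S369
G01 X170.508 Y122.005 F1834
G01 X108.686 Y122.561
G01 X44.505 Y122.600
G01 X17.329 Y132.531
M5
G00 X57.869 Y48.525
M3 S369
G01 X227.158 Y123.229 F1834
G01 X72.247 Y26.433
G01 X46.070 Y100.751
M5
G00 X0.000 Y0.000

1 u = 1 mm; y_m = 160.714 − y.

[1] `<path>` rectangle, #000000→score S369 F1834: (23.868,107.465) → (81.783,107.465) → (81.783,65.257) → (23.868,65.257) → (23.868,107.465) (closed)

[2] `<polygon>` regular polygon, #000000→score S369 F1834: (254.666,131.029) → (277.067,124.592) → (282.693,101.974) → (265.918,85.793) → (243.517,92.230) → (237.891,114.848) → (254.666,131.029) (closed)

[3] `<path>` cubic bezier, #000000→score S369 F1834: (190.606,110.524) → (170.508,122.005) → (108.686,122.561) → (44.505,122.600) → (17.329,132.531)

[4] `<path>` open polyline, #000000→score S369 F1834: (57.869,48.525) → (227.158,123.229) → (72.247,26.433) → (46.070,100.751)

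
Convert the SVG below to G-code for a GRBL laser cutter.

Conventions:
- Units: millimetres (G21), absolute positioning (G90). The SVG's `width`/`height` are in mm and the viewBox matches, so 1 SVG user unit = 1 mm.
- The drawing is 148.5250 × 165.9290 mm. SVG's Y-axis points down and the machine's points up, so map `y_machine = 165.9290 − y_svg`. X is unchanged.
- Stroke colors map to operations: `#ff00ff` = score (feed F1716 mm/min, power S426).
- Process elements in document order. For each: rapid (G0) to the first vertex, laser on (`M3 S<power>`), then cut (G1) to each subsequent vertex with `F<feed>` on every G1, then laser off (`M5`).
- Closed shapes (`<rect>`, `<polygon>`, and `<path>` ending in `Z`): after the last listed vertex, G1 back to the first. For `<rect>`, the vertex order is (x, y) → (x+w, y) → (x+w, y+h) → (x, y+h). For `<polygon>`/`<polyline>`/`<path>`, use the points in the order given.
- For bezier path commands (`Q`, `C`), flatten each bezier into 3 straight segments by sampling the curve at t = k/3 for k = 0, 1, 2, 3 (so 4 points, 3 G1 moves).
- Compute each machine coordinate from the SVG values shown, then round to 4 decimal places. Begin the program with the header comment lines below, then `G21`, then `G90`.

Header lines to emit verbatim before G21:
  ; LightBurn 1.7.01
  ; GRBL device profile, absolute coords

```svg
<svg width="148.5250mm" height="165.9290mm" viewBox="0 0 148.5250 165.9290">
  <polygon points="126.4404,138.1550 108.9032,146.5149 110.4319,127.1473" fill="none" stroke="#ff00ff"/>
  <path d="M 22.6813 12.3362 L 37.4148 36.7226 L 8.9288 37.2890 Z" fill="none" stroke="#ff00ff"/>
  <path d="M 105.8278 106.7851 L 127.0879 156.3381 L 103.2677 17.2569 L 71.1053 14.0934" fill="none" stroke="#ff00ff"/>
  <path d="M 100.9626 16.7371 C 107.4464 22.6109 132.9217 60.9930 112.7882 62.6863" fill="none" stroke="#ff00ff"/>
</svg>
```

; LightBurn 1.7.01
; GRBL device profile, absolute coords
G21
G90
G0 X126.4404 Y27.7740
M3 S426
G1 X108.9032 Y19.4141 F1716
G1 X110.4319 Y38.7817 F1716
G1 X126.4404 Y27.7740 F1716
M5
G0 X22.6813 Y153.5928
M3 S426
G1 X37.4148 Y129.2064 F1716
G1 X8.9288 Y128.6400 F1716
G1 X22.6813 Y153.5928 F1716
M5
G0 X105.8278 Y59.1439
M3 S426
G1 X127.0879 Y9.5909 F1716
G1 X103.2677 Y148.6721 F1716
G1 X71.1053 Y151.8356 F1716
M5
G0 X100.9626 Y149.1919
M3 S426
G1 X111.3843 Y135.0449 F1716
G1 X120.1114 Y114.6027 F1716
G1 X112.7882 Y103.2427 F1716
M5

1 u = 1 mm; y_m = 165.9290 − y.

[1] `<polygon>` regular polygon, #ff00ff→score S426 F1716: (126.4404,27.7740) → (108.9032,19.4141) → (110.4319,38.7817) → (126.4404,27.7740) (closed)

[2] `<path>` regular polygon, #ff00ff→score S426 F1716: (22.6813,153.5928) → (37.4148,129.2064) → (8.9288,128.6400) → (22.6813,153.5928) (closed)

[3] `<path>` open polyline, #ff00ff→score S426 F1716: (105.8278,59.1439) → (127.0879,9.5909) → (103.2677,148.6721) → (71.1053,151.8356)

[4] `<path>` cubic bezier, #ff00ff→score S426 F1716: (100.9626,149.1919) → (111.3843,135.0449) → (120.1114,114.6027) → (112.7882,103.2427)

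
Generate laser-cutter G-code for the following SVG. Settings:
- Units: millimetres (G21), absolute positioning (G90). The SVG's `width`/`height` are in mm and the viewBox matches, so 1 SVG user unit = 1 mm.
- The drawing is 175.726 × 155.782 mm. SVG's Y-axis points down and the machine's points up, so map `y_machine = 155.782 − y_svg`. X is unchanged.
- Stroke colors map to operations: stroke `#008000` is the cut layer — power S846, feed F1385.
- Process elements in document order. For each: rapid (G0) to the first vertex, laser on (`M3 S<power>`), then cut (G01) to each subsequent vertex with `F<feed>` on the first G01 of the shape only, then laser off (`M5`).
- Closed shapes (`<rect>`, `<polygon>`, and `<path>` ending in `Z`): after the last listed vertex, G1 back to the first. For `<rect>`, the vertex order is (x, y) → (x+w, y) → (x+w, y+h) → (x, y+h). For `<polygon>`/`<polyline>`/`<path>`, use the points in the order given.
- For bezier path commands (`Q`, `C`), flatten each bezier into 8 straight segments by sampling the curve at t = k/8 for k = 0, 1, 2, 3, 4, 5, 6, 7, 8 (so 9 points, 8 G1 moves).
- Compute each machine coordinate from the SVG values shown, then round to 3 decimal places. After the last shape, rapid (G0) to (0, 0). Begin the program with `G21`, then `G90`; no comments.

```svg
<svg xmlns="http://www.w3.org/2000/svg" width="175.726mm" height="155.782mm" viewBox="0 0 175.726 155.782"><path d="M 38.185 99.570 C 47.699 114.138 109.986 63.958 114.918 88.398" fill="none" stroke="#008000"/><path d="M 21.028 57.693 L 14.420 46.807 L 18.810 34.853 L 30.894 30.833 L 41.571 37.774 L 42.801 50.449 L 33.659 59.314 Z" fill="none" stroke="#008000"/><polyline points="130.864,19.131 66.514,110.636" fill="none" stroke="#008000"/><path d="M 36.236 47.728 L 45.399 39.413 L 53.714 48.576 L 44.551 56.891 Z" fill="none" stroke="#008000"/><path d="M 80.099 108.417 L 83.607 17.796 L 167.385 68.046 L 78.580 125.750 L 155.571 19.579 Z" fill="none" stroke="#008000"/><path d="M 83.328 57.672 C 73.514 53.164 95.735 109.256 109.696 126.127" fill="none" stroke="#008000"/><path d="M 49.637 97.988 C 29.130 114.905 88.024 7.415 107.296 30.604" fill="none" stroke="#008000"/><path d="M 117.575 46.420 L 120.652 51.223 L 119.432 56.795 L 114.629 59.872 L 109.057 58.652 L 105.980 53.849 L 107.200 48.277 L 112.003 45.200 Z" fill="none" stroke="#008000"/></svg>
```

1 u = 1 mm; y_m = 155.782 − y.

[1] `<path>` cubic bezier, #008000→cut S846 F1385: (38.185,56.212) → (44.011,53.512) → (53.495,55.249) → (65.344,59.789) → (78.270,65.500) → (90.980,70.748) → (102.186,73.900) → (110.595,73.323) → (114.918,67.384)

[2] `<path>` regular polygon, #008000→cut S846 F1385: (21.028,98.089) → (14.420,108.975) → (18.810,120.929) → (30.894,124.949) → (41.571,118.008) → (42.801,105.333) → (33.659,96.468) → (21.028,98.089) (closed)

[3] `<polyline>` line segment, #008000→cut S846 F1385: (130.864,136.651) → (66.514,45.146)

[4] `<path>` regular polygon, #008000→cut S846 F1385: (36.236,108.054) → (45.399,116.369) → (53.714,107.206) → (44.551,98.891) → (36.236,108.054) (closed)

[5] `<path>` closed polygon, #008000→cut S846 F1385: (80.099,47.365) → (83.607,137.986) → (167.385,87.736) → (78.580,30.032) → (155.571,136.203) → (80.099,47.365) (closed)

[6] `<path>` cubic bezier, #008000→cut S846 F1385: (83.328,98.110) → (81.071,97.155) → (81.344,91.688) → (83.677,82.880) → (87.596,71.900) → (92.630,59.917) → (98.306,48.102) → (104.152,37.625) → (109.696,29.655)

[7] `<path>` cubic bezier, #008000→cut S846 F1385: (49.637,57.794) → (45.436,56.783) → (47.285,64.447) → (53.787,77.795) → (63.549,93.838) → (75.176,109.587) → (87.273,122.053) → (98.444,128.247) → (107.296,125.178)

[8] `<path>` regular polygon, #008000→cut S846 F1385: (117.575,109.362) → (120.652,104.559) → (119.432,98.987) → (114.629,95.910) → (109.057,97.130) → (105.980,101.933) → (107.200,107.505) → (112.003,110.582) → (117.575,109.362) (closed)

G21
G90
G0 X38.185 Y56.212
M3 S846
G01 X44.011 Y53.512 F1385
G01 X53.495 Y55.249
G01 X65.344 Y59.789
G01 X78.270 Y65.500
G01 X90.980 Y70.748
G01 X102.186 Y73.900
G01 X110.595 Y73.323
G01 X114.918 Y67.384
M5
G0 X21.028 Y98.089
M3 S846
G01 X14.420 Y108.975 F1385
G01 X18.810 Y120.929
G01 X30.894 Y124.949
G01 X41.571 Y118.008
G01 X42.801 Y105.333
G01 X33.659 Y96.468
G01 X21.028 Y98.089
M5
G0 X130.864 Y136.651
M3 S846
G01 X66.514 Y45.146 F1385
M5
G0 X36.236 Y108.054
M3 S846
G01 X45.399 Y116.369 F1385
G01 X53.714 Y107.206
G01 X44.551 Y98.891
G01 X36.236 Y108.054
M5
G0 X80.099 Y47.365
M3 S846
G01 X83.607 Y137.986 F1385
G01 X167.385 Y87.736
G01 X78.580 Y30.032
G01 X155.571 Y136.203
G01 X80.099 Y47.365
M5
G0 X83.328 Y98.110
M3 S846
G01 X81.071 Y97.155 F1385
G01 X81.344 Y91.688
G01 X83.677 Y82.880
G01 X87.596 Y71.900
G01 X92.630 Y59.917
G01 X98.306 Y48.102
G01 X104.152 Y37.625
G01 X109.696 Y29.655
M5
G0 X49.637 Y57.794
M3 S846
G01 X45.436 Y56.783 F1385
G01 X47.285 Y64.447
G01 X53.787 Y77.795
G01 X63.549 Y93.838
G01 X75.176 Y109.587
G01 X87.273 Y122.053
G01 X98.444 Y128.247
G01 X107.296 Y125.178
M5
G0 X117.575 Y109.362
M3 S846
G01 X120.652 Y104.559 F1385
G01 X119.432 Y98.987
G01 X114.629 Y95.910
G01 X109.057 Y97.130
G01 X105.980 Y101.933
G01 X107.200 Y107.505
G01 X112.003 Y110.582
G01 X117.575 Y109.362
M5
G0 X0.000 Y0.000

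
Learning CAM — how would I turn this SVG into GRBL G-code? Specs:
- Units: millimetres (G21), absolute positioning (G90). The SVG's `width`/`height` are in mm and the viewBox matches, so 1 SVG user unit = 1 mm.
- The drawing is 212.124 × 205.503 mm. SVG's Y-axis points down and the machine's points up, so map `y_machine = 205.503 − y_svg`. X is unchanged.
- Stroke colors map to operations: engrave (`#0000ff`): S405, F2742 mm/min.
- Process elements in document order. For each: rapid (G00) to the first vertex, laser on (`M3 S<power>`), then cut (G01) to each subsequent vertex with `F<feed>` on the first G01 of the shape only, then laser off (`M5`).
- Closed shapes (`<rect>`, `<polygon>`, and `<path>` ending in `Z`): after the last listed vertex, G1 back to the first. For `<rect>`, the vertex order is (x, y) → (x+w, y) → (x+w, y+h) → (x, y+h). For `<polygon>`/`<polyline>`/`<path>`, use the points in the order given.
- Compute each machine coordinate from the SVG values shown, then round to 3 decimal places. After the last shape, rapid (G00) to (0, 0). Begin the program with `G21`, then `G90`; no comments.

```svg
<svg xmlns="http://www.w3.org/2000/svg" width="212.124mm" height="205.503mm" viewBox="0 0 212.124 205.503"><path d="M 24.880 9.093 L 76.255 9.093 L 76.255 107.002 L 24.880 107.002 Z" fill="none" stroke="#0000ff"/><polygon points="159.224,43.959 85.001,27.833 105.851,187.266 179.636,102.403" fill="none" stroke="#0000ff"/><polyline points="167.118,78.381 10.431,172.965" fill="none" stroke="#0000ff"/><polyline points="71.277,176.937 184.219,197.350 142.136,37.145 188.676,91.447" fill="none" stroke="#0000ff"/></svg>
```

viewBox `0 0 212.124 205.503` with mm width/height → 1 unit = 1 mm. Flip: y_m = 205.503 − y_svg.

**Shape 1** — `<path>` rectangle, stroke `#0000ff` → engrave (S405, F2742). Machine vertices: (24.880,196.410) → (76.255,196.410) → (76.255,98.501) → (24.880,98.501) → (24.880,196.410). Closed: final G1 returns to the first vertex.

**Shape 2** — `<polygon>` closed polygon, stroke `#0000ff` → engrave (S405, F2742). Machine vertices: (159.224,161.544) → (85.001,177.670) → (105.851,18.237) → (179.636,103.100) → (159.224,161.544). Closed: final G1 returns to the first vertex.

**Shape 3** — `<polyline>` line segment, stroke `#0000ff` → engrave (S405, F2742). Machine vertices: (167.118,127.122) → (10.431,32.538). Open path.

**Shape 4** — `<polyline>` open polyline, stroke `#0000ff` → engrave (S405, F2742). Machine vertices: (71.277,28.566) → (184.219,8.153) → (142.136,168.358) → (188.676,114.056). Open path.

G21
G90
G00 X24.880 Y196.410
M3 S405
G01 X76.255 Y196.410 F2742
G01 X76.255 Y98.501
G01 X24.880 Y98.501
G01 X24.880 Y196.410
M5
G00 X159.224 Y161.544
M3 S405
G01 X85.001 Y177.670 F2742
G01 X105.851 Y18.237
G01 X179.636 Y103.100
G01 X159.224 Y161.544
M5
G00 X167.118 Y127.122
M3 S405
G01 X10.431 Y32.538 F2742
M5
G00 X71.277 Y28.566
M3 S405
G01 X184.219 Y8.153 F2742
G01 X142.136 Y168.358
G01 X188.676 Y114.056
M5
G00 X0.000 Y0.000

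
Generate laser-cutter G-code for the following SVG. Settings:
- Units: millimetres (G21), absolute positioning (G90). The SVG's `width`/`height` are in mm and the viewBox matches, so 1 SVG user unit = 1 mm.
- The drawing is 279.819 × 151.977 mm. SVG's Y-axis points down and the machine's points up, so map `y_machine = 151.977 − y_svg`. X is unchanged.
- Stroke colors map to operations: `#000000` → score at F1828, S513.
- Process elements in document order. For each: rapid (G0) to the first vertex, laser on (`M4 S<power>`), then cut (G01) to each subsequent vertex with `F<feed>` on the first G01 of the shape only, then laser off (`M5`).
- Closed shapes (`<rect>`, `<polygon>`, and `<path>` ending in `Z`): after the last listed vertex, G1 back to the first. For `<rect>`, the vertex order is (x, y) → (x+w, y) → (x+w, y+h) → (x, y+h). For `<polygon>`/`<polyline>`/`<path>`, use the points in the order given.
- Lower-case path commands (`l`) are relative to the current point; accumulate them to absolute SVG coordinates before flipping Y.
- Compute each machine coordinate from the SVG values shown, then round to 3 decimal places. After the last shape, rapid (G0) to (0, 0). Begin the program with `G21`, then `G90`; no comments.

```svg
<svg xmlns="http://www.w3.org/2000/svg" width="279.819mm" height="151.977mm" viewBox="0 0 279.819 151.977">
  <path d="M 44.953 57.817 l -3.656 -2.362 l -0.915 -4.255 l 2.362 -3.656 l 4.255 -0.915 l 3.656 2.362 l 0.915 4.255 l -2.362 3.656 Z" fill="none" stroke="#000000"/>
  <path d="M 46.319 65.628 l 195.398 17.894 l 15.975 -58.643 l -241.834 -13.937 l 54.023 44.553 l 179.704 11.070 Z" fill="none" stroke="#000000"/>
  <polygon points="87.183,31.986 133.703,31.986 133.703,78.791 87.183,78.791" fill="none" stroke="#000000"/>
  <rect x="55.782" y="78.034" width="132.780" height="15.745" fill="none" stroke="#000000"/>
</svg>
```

G21
G90
G0 X44.953 Y94.160
M4 S513
G01 X41.297 Y96.522 F1828
G01 X40.382 Y100.777
G01 X42.744 Y104.433
G01 X46.999 Y105.348
G01 X50.655 Y102.986
G01 X51.570 Y98.731
G01 X49.208 Y95.075
G01 X44.953 Y94.160
M5
G0 X46.319 Y86.349
M4 S513
G01 X241.717 Y68.455 F1828
G01 X257.692 Y127.098
G01 X15.858 Y141.035
G01 X69.881 Y96.482
G01 X249.585 Y85.412
G01 X46.319 Y86.349
M5
G0 X87.183 Y119.991
M4 S513
G01 X133.703 Y119.991 F1828
G01 X133.703 Y73.186
G01 X87.183 Y73.186
G01 X87.183 Y119.991
M5
G0 X55.782 Y73.943
M4 S513
G01 X188.562 Y73.943 F1828
G01 X188.562 Y58.198
G01 X55.782 Y58.198
G01 X55.782 Y73.943
M5
G0 X0.000 Y0.000

Since the viewBox matches the mm dimensions, user units are millimetres directly. The only transform is the Y-flip y_m = 151.977 − y_svg.

Shape 1 is a regular polygon drawn with `<path>`. Its stroke #000000 means score at S513, F1828. After flipping Y the toolpath is (44.953,94.160) → (41.297,96.522) → (40.382,100.777) → (42.744,104.433) → (46.999,105.348) → (50.655,102.986) → (51.570,98.731) → (49.208,95.075) → (44.953,94.160), returning to the start.

Shape 2 is a closed polygon drawn with `<path>`. Its stroke #000000 means score at S513, F1828. After flipping Y the toolpath is (46.319,86.349) → (241.717,68.455) → (257.692,127.098) → (15.858,141.035) → (69.881,96.482) → (249.585,85.412) → (46.319,86.349), returning to the start.

Shape 3 is a rectangle drawn with `<polygon>`. Its stroke #000000 means score at S513, F1828. After flipping Y the toolpath is (87.183,119.991) → (133.703,119.991) → (133.703,73.186) → (87.183,73.186) → (87.183,119.991), returning to the start.

Shape 4 is a rectangle drawn with `<rect>`. Its stroke #000000 means score at S513, F1828. After flipping Y the toolpath is (55.782,73.943) → (188.562,73.943) → (188.562,58.198) → (55.782,58.198) → (55.782,73.943), returning to the start.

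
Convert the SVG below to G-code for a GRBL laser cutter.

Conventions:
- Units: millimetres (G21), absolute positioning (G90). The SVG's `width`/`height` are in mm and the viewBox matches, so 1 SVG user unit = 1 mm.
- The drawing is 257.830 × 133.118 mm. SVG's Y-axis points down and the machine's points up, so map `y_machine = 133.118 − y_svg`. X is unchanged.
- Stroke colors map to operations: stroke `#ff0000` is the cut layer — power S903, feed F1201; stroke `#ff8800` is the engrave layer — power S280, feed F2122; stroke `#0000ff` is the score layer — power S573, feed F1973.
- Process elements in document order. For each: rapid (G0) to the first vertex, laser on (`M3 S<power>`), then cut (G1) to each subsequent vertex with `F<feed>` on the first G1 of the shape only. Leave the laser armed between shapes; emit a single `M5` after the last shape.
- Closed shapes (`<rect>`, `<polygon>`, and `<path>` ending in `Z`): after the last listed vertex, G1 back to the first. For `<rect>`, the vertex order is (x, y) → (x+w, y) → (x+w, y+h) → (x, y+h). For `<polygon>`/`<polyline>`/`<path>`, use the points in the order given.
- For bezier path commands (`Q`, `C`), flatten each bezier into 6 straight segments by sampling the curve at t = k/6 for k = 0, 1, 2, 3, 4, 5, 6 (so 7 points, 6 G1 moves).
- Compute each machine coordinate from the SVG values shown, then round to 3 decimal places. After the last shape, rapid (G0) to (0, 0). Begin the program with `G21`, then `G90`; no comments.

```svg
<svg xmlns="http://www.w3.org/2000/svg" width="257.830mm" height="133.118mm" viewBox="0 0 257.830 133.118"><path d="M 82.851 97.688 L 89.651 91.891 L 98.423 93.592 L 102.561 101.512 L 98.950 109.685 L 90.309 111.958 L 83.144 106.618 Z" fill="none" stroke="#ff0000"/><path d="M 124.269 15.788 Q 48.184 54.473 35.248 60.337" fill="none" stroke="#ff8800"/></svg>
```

1 u = 1 mm; y_m = 133.118 − y.

[1] `<path>` regular polygon, #ff0000→cut S903 F1201: (82.851,35.430) → (89.651,41.227) → (98.423,39.526) → (102.561,31.606) → (98.950,23.433) → (90.309,21.160) → (83.144,26.500) → (82.851,35.430) (closed)

[2] `<path>` quadratic bezier, #ff8800→engrave S280 F2122: (124.269,117.330) → (100.661,105.347) → (80.562,95.187) → (63.971,86.850) → (50.889,80.337) → (41.314,75.647) → (35.248,72.781)

G21
G90
G0 X82.851 Y35.430
M3 S903
G1 X89.651 Y41.227 F1201
G1 X98.423 Y39.526
G1 X102.561 Y31.606
G1 X98.950 Y23.433
G1 X90.309 Y21.160
G1 X83.144 Y26.500
G1 X82.851 Y35.430
G0 X124.269 Y117.330
M3 S280
G1 X100.661 Y105.347 F2122
G1 X80.562 Y95.187
G1 X63.971 Y86.850
G1 X50.889 Y80.337
G1 X41.314 Y75.647
G1 X35.248 Y72.781
M5
G0 X0.000 Y0.000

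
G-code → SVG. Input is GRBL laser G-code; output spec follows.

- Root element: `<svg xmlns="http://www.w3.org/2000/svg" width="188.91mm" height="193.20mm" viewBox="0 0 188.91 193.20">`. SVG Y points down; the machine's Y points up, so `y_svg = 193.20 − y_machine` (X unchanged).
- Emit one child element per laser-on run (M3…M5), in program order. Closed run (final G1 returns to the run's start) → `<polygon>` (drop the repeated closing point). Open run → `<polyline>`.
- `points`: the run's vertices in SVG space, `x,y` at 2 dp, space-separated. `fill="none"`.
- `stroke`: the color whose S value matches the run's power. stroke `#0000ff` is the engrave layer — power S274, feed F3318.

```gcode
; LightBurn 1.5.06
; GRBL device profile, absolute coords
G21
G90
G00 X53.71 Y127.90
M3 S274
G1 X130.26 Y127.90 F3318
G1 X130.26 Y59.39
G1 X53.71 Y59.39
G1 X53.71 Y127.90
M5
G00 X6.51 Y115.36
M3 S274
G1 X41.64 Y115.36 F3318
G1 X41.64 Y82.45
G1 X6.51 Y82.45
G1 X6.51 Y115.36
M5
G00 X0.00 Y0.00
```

Each laser-on run becomes one SVG element. Flip Y back into SVG space with y_svg = 193.20 − y_machine. Every run uses S274, so all elements get stroke `#0000ff` (engrave).

Run 1: The run returns to its start, so emit a `<polygon>` with points (Y-flipped): 53.71,65.30 130.26,65.30 130.26,133.81 53.71,133.81.

Run 2: The run returns to its start, so emit a `<polygon>` with points (Y-flipped): 6.51,77.84 41.64,77.84 41.64,110.75 6.51,110.75.

<svg xmlns="http://www.w3.org/2000/svg" width="188.91mm" height="193.20mm" viewBox="0 0 188.91 193.20">
  <polygon points="53.71,65.30 130.26,65.30 130.26,133.81 53.71,133.81" fill="none" stroke="#0000ff"/>
  <polygon points="6.51,77.84 41.64,77.84 41.64,110.75 6.51,110.75" fill="none" stroke="#0000ff"/>
</svg>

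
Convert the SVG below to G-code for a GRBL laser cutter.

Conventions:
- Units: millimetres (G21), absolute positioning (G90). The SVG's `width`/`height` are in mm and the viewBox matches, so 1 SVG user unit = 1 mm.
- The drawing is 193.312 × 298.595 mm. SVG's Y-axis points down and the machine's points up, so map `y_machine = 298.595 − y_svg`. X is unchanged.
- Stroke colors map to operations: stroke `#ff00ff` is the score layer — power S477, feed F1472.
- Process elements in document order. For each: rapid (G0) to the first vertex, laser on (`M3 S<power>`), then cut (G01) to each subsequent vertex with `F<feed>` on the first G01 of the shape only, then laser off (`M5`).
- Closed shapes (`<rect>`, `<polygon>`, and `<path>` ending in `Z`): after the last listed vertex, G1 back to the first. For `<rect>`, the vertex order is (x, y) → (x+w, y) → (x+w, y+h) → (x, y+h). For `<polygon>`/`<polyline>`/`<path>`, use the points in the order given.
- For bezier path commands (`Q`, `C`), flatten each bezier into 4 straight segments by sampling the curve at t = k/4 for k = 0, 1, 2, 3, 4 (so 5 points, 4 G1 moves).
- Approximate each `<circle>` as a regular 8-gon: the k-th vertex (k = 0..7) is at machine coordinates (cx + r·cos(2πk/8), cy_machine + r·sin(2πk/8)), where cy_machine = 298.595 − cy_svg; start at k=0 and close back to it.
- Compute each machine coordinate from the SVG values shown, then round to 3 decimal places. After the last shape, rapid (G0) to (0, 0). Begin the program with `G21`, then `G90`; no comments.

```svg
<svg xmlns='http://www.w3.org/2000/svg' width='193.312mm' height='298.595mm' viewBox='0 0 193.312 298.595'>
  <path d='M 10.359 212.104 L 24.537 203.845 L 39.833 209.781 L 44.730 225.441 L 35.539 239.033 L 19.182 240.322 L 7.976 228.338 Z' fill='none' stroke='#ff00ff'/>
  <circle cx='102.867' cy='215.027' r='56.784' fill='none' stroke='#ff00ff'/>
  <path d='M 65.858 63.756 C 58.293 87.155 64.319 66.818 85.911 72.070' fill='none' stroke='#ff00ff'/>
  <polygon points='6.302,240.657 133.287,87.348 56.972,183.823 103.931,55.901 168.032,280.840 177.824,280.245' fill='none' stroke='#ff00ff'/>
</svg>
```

Since the viewBox matches the mm dimensions, user units are millimetres directly. The only transform is the Y-flip y_m = 298.595 − y_svg.

Shape 1 is a regular polygon drawn with `<path>`. Its stroke #ff00ff means score at S477, F1472. After flipping Y the toolpath is (10.359,86.491) → (24.537,94.750) → (39.833,88.814) → (44.730,73.154) → (35.539,59.562) → (19.182,58.273) → (7.976,70.257) → (10.359,86.491), returning to the start.

Shape 2 is a circle drawn with `<circle>`. Its stroke #ff00ff means score at S477, F1472. After flipping Y the toolpath is (159.651,83.568) → (143.019,123.720) → (102.867,140.352) → (62.715,123.720) → (46.083,83.568) → (62.715,43.416) → (102.867,26.784) → (143.019,43.416) → (159.651,83.568), returning to the start.

Shape 3 is a cubic bezier drawn with `<path>`. Its stroke #ff00ff means score at S477, F1472. After flipping Y the toolpath is (65.858,234.839) → (62.763,224.407) → (64.951,223.877) → (72.605,226.749) → (85.911,226.525).

Shape 4 is a closed polygon drawn with `<polygon>`. Its stroke #ff00ff means score at S477, F1472. After flipping Y the toolpath is (6.302,57.938) → (133.287,211.247) → (56.972,114.772) → (103.931,242.694) → (168.032,17.755) → (177.824,18.350) → (6.302,57.938), returning to the start.

G21
G90
G0 X10.359 Y86.491
M3 S477
G01 X24.537 Y94.750 F1472
G01 X39.833 Y88.814
G01 X44.730 Y73.154
G01 X35.539 Y59.562
G01 X19.182 Y58.273
G01 X7.976 Y70.257
G01 X10.359 Y86.491
M5
G0 X159.651 Y83.568
M3 S477
G01 X143.019 Y123.720 F1472
G01 X102.867 Y140.352
G01 X62.715 Y123.720
G01 X46.083 Y83.568
G01 X62.715 Y43.416
G01 X102.867 Y26.784
G01 X143.019 Y43.416
G01 X159.651 Y83.568
M5
G0 X65.858 Y234.839
M3 S477
G01 X62.763 Y224.407 F1472
G01 X64.951 Y223.877
G01 X72.605 Y226.749
G01 X85.911 Y226.525
M5
G0 X6.302 Y57.938
M3 S477
G01 X133.287 Y211.247 F1472
G01 X56.972 Y114.772
G01 X103.931 Y242.694
G01 X168.032 Y17.755
G01 X177.824 Y18.350
G01 X6.302 Y57.938
M5
G0 X0.000 Y0.000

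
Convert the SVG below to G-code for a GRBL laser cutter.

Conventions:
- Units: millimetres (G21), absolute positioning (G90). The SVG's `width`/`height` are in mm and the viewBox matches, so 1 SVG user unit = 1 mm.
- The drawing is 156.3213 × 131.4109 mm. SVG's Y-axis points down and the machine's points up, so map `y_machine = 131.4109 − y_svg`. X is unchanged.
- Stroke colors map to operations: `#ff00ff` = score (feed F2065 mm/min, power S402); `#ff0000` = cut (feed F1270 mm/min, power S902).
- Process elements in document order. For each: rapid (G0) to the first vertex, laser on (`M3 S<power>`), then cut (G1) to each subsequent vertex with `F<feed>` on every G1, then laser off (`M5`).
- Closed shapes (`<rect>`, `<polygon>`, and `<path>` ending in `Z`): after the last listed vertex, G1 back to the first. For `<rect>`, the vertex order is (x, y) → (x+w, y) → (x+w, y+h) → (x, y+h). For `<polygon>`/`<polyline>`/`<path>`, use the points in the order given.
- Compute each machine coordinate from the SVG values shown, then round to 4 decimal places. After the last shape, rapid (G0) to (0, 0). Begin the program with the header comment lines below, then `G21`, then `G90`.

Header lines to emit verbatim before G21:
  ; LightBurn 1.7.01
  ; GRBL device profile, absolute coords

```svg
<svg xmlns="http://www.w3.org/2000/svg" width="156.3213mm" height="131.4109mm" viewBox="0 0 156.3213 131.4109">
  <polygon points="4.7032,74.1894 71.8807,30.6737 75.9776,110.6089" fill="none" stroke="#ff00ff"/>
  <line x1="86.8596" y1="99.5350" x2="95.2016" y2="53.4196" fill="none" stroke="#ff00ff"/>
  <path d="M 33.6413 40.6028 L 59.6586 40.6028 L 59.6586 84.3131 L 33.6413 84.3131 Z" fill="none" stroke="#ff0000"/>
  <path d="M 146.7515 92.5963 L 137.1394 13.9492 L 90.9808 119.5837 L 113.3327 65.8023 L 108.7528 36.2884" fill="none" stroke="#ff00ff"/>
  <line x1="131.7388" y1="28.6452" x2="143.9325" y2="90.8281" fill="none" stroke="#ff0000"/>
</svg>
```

viewBox `0 0 156.3213 131.4109` with mm width/height → 1 unit = 1 mm. Flip: y_m = 131.4109 − y_svg.

**Shape 1** — `<polygon>` regular polygon, stroke `#ff00ff` → score (S402, F2065). Machine vertices: (4.7032,57.2215) → (71.8807,100.7372) → (75.9776,20.8020) → (4.7032,57.2215). Closed: final G1 returns to the first vertex.

**Shape 2** — `<line>` line segment, stroke `#ff00ff` → score (S402, F2065). Machine vertices: (86.8596,31.8759) → (95.2016,77.9913). Open path.

**Shape 3** — `<path>` rectangle, stroke `#ff0000` → cut (S902, F1270). Machine vertices: (33.6413,90.8081) → (59.6586,90.8081) → (59.6586,47.0978) → (33.6413,47.0978) → (33.6413,90.8081). Closed: final G1 returns to the first vertex.

**Shape 4** — `<path>` open polyline, stroke `#ff00ff` → score (S402, F2065). Machine vertices: (146.7515,38.8146) → (137.1394,117.4617) → (90.9808,11.8272) → (113.3327,65.6086) → (108.7528,95.1225). Open path.

**Shape 5** — `<line>` line segment, stroke `#ff0000` → cut (S902, F1270). Machine vertices: (131.7388,102.7657) → (143.9325,40.5828). Open path.

; LightBurn 1.7.01
; GRBL device profile, absolute coords
G21
G90
G0 X4.7032 Y57.2215
M3 S402
G1 X71.8807 Y100.7372 F2065
G1 X75.9776 Y20.8020 F2065
G1 X4.7032 Y57.2215 F2065
M5
G0 X86.8596 Y31.8759
M3 S402
G1 X95.2016 Y77.9913 F2065
M5
G0 X33.6413 Y90.8081
M3 S902
G1 X59.6586 Y90.8081 F1270
G1 X59.6586 Y47.0978 F1270
G1 X33.6413 Y47.0978 F1270
G1 X33.6413 Y90.8081 F1270
M5
G0 X146.7515 Y38.8146
M3 S402
G1 X137.1394 Y117.4617 F2065
G1 X90.9808 Y11.8272 F2065
G1 X113.3327 Y65.6086 F2065
G1 X108.7528 Y95.1225 F2065
M5
G0 X131.7388 Y102.7657
M3 S902
G1 X143.9325 Y40.5828 F1270
M5
G0 X0.0000 Y0.0000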